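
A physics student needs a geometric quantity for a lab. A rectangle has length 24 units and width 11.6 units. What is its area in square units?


Shape: rectangle
Length l = 24 units, Width w = 11.6 units
Formula: A = l * w
A = 24 * 11.6
A = 278.4
278.4 units^2


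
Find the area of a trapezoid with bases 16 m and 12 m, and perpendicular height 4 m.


Shape: trapezoid
Parallel sides a = 16 m, b = 12 m; Height h = 4 m
Formula: A = (a + b) * h / 2
a + b = 16 + 12 = 28
A = 28 * 4 / 2
A = 112 / 2
A = 56
56 m^2


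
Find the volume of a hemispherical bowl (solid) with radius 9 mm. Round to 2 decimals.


Shape: hemisphere (half of a sphere)
Radius r = 9 mm
Formula: V = (1/2) * (4/3) * pi * r^3 = (2/3) * pi * r^3
r^3 = 729
(2/3) * 729 = 486
V = 486 * pi
V = 1526.81
1526.81 mm^3


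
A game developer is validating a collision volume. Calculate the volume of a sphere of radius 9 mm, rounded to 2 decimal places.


Shape: sphere
Radius r = 9 mm
Formula: V = (4/3) * pi * r^3
r^3 = 729
(4/3) * 729 = 972
V = 972 * pi
V = 3053.63
3053.63 mm^3


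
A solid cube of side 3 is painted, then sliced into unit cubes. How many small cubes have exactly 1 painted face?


Large cube: 3 x 3 x 3, cut into unit cubes.
n = 3, so n - 2 = 1
Cubes with 1 painted face lie in the interior of each face.
A cube has 6 faces; each contributes (n - 2)^2 = 1 such cubes.
Count = 6 * 1 = 6
6 unit cubes


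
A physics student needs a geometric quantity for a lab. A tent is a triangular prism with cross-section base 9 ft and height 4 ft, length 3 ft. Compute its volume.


Shape: triangular prism
Triangle base = 9 ft, triangle height = 4 ft, prism length L = 3 ft
Formula: V = (1/2 * b * h_tri) * L
Cross-section area = 0.5 * 9 * 4 = 18
V = 18 * 3
V = 54
54 ft^3


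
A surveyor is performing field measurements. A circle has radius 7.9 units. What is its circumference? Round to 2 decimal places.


Shape: circle
Radius r = 7.9 units
Formula: C = 2 * pi * r
C = 2 * pi * 7.9
C = 15.8 * pi
C = 49.64
49.64 units


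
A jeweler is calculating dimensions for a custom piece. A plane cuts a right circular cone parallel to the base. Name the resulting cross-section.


Solid: right circular cone
Cutting plane: parallel to the base
Visualize the intersection of the plane with the solid's surface.
The boundary of the cut region is a circle.
circle


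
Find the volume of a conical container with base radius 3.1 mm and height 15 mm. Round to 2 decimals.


Shape: cone
Radius r = 3.1 mm, Height h = 15 mm
Formula: V = (1/3) * pi * r^2 * h
r^2 = 9.61
pi * r^2 * h = pi * 9.61 * 15 = 144.15 * pi
V = 144.15 * pi / 3
V = 150.95
150.95 mm^3


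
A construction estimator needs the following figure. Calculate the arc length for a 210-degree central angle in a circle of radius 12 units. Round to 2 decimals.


Shape: circular arc
Radius r = 12 units, Angle = 210 degrees
Formula: L = (angle/360) * 2 * pi * r
2 * pi * r = 24 * pi
L = (210/360) * 24 * pi
L = 14 * pi
L = 43.98
43.98 units


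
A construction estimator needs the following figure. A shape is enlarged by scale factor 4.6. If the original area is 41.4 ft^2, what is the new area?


Linear scale factor k = 4.6
Original area = 41.4 ft^2
Rule: under a linear scaling by k, areas scale by k^2.
k^2 = 4.6^2 = 21.16
New area = 41.4 * 21.16
New area = 876.024
876.024 ft^2


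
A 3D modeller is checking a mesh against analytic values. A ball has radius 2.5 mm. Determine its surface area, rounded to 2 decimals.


Shape: sphere
Radius r = 2.5 mm
Formula: SA = 4 * pi * r^2
r^2 = 6.25
SA = 4 * pi * 6.25
SA = 25 * pi
SA = 78.54
78.54 mm^2


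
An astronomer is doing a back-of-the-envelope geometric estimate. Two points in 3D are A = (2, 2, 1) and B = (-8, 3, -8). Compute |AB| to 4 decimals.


3D distance between two points
P1 = (2, 2, 1), P2 = (-8, 3, -8)
Formula: d = sqrt((x2-x1)^2 + (y2-y1)^2 + (z2-z1)^2)
dx = -8 - 2 = -10
dy = 3 - 2 = 1
dz = -8 - 1 = -9
dx^2 + dy^2 + dz^2 = 100 + 1 + 81 = 182
d = sqrt(182)
d = 13.4907
13.4907 units


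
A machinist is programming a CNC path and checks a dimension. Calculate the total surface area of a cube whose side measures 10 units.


Shape: cube
Side s = 10 units
A cube has 6 square faces.
Formula: SA = 6 * s^2
s^2 = 100
SA = 6 * 100
SA = 600
600 units^2


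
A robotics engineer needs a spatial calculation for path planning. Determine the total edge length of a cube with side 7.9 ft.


Shape: cube
Side s = 7.9 ft
A cube has 12 edges, all equal.
Formula: total edge length = 12 * s
Total = 12 * 7.9
Total = 94.8
94.8 ft


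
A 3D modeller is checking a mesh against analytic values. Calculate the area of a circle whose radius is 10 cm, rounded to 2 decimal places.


Shape: circle
Radius r = 10 cm
Formula: A = pi * r^2
r^2 = 10^2 = 100
A = pi * 100
A = 314.16
314.16 cm^2


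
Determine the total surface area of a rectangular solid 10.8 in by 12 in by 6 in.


Shape: rectangular prism
l = 10.8 in, w = 12 in, h = 6 in
Formula: SA = 2(lw + lh + wh)
lw = 129.6, lh = 64.8, wh = 72
lw + lh + wh = 266.4
SA = 2 * 266.4
SA = 532.8
532.8 in^2


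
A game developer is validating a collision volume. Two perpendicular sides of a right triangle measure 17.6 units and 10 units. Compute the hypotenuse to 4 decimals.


Shape: right triangle
Legs a = 17.6 units, b = 10 units
Formula: c = sqrt(a^2 + b^2)
a^2 = 309.76, b^2 = 100
a^2 + b^2 = 409.76
c = sqrt(409.76)
c = 20.2425
20.2425 units


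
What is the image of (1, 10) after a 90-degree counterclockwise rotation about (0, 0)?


Transformation: rotation about the origin
Original point: (1, 10)
Rule for 90 deg counterclockwise: (x, y) -> (-y, x)
Apply: (1, 10) -> (-10, 1)
(-10, 1)


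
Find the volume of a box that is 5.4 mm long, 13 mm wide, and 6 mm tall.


Shape: rectangular prism
l = 5.4 mm, w = 13 mm, h = 6 mm
Formula: V = l * w * h
V = 5.4 * 13 * 6
V = 70.2 * 6
V = 421.2
421.2 mm^3


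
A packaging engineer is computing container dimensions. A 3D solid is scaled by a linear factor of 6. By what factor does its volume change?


Linear scale factor k = 6
Rule: under a linear scaling by k, volumes scale by k^3.
k^3 = 6 * 6 * 6
k^3 = 36 * 6
k^3 = 216
Volume scales by a factor of 216.
216 (dimensionless)


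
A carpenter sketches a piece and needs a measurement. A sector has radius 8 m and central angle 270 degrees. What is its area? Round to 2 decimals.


Shape: circular sector
Radius r = 8 m, Angle = 270 degrees
Formula: A = (angle/360) * pi * r^2
r^2 = 64
Fraction of circle = 270/360
A = (270/360) * pi * 64
A = 48 * pi
A = 150.8
150.8 m^2


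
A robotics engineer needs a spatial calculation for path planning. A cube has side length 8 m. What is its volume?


Shape: cube
Side s = 8 m
Formula: V = s^3
V = 8 * 8 * 8
V = 64 * 8
V = 512
512 m^3


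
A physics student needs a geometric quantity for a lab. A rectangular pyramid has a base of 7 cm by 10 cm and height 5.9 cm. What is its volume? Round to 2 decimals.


Shape: rectangular pyramid
Base: 7 cm x 10 cm, Height h = 5.9 cm
Formula: V = (1/3) * base_area * h
base_area = 7 * 10 = 70
base_area * h = 70 * 5.9 = 413
V = 413 / 3
V = 137.67
137.67 cm^3


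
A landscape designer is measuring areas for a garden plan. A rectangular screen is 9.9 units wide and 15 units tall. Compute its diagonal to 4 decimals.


Shape: rectangle (diagonal via Pythagoras)
Sides: 9.9 units and 15 units
Formula: d = sqrt(l^2 + w^2)
l^2 = 98.01, w^2 = 225
l^2 + w^2 = 323.01
d = sqrt(323.01)
d = 17.9725
17.9725 units


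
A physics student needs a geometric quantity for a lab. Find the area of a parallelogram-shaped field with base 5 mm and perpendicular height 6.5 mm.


Shape: parallelogram
Base b = 5 mm, Height h = 6.5 mm
Formula: A = b * h
A = 5 * 6.5
A = 32.5
32.5 mm^2


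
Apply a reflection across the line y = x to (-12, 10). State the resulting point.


Transformation: reflection
Original point: (-12, 10)
Rule for reflection over y = x: (x, y) -> (y, x)
Apply: (-12, 10) -> (10, -12)
(10, -12)


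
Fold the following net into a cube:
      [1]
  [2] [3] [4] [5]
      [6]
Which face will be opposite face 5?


Net: cross layout. Take square 3 as the base (bottom).
Fold the four squares in the horizontal row up around 3: 2 -> left, 4 -> right, 5 wraps to the top.
Fold 1 and 6 up from 3: 1 -> back, 6 -> front.
Opposite pairs are therefore: (1, 6), (2, 4), (3, 5).
Face 5 is opposite face 3.
face 3


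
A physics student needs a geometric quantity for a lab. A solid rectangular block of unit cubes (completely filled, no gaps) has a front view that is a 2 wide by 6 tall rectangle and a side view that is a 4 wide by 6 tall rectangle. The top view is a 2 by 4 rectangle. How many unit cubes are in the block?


Orthographic views of a solid rectangular block:
Front view 2 x 6 -> length = 2, height = 6
Side view 4 x 6 -> width = 4, height = 6 (consistent)
Top view 2 x 4 -> confirms length = 2, width = 4
The block is 2 x 4 x 6.
Total unit cubes = 2 * 4 * 6 = 48
48 unit cubes


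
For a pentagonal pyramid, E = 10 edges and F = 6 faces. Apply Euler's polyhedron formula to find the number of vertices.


Polyhedron: pentagonal pyramid
Euler's formula for convex polyhedra: V - E + F = 2
Given: E = 10 edges and F = 6 faces
Solve for V:
V = 2 + E - F = 2 + 10 - 6 = 6
6 vertices


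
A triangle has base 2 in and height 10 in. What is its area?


Shape: triangle
Base b = 2 in, Height h = 10 in
Formula: A = (1/2) * b * h
A = 0.5 * 2 * 10
A = 0.5 * 20
A = 10
10 in^2


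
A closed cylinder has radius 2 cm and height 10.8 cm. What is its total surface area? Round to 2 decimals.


Shape: closed cylinder
Radius r = 2 cm, Height h = 10.8 cm
Formula: SA = 2*pi*r^2 + 2*pi*r*h = 2*pi*r*(r + h)
r + h = 12.8
2 * r * (r + h) = 2 * 2 * 12.8 = 51.2
SA = 51.2 * pi
SA = 160.85
160.85 cm^2


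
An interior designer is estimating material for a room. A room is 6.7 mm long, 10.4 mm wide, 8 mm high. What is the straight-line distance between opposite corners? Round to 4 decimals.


Shape: rectangular box (space diagonal)
l = 6.7 mm, w = 10.4 mm, h = 8 mm
Visualize: the diagonal of the base, then a right triangle with that diagonal and the height.
Formula: d = sqrt(l^2 + w^2 + h^2)
l^2 + w^2 + h^2 = 44.89 + 108.16 + 64 = 217.05
d = sqrt(217.05)
d = 14.7326
14.7326 mm


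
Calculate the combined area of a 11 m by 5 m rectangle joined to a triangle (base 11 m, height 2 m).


Composite shape: rectangle + triangle
Rectangle area = 11 * 5 = 55
Triangle area = 0.5 * 11 * 2 = 11
Total = 55 + 11
Total = 66
66 m^2


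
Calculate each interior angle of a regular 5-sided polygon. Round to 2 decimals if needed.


Shape: regular pentagon (5 sides)
Formula: interior angle = (n - 2) * 180 / n
(n - 2) = 3
(n - 2) * 180 = 540
angle = 540 / 5
angle = 108
108 degrees


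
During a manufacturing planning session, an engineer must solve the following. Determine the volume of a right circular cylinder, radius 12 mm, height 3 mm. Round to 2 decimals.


Shape: cylinder
Radius r = 12 mm, Height h = 3 mm
Formula: V = pi * r^2 * h
r^2 = 144
V = pi * 144 * 3
V = 432 * pi
V = 1357.17
1357.17 mm^3


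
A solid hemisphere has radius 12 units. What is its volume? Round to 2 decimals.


Shape: hemisphere (half of a sphere)
Radius r = 12 units
Formula: V = (1/2) * (4/3) * pi * r^3 = (2/3) * pi * r^3
r^3 = 1728
(2/3) * 1728 = 1152
V = 1152 * pi
V = 3619.11
3619.11 units^3


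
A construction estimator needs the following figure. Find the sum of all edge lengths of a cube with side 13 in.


Shape: cube
Side s = 13 in
A cube has 12 edges, all equal.
Formula: total edge length = 12 * s
Total = 12 * 13
Total = 156
156 in


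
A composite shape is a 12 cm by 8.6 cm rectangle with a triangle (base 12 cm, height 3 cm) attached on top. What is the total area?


Composite shape: rectangle + triangle
Rectangle area = 12 * 8.6 = 103.2
Triangle area = 0.5 * 12 * 3 = 18
Total = 103.2 + 18
Total = 121.2
121.2 cm^2


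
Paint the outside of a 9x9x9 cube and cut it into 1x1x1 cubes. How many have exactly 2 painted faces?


Large cube: 9 x 9 x 9, cut into unit cubes.
n = 9, so n - 2 = 7
Cubes with 2 painted faces lie along the edges, excluding corners.
A cube has 12 edges; each contributes (n - 2) = 7 such cubes.
Count = 12 * 7 = 84
84 unit cubes


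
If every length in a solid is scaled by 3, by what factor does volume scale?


Linear scale factor k = 3
Rule: under a linear scaling by k, volumes scale by k^3.
k^3 = 3 * 3 * 3
k^3 = 9 * 3
k^3 = 27
Volume scales by a factor of 27.
27 (dimensionless)


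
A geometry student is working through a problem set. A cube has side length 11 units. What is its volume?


Shape: cube
Side s = 11 units
Formula: V = s^3
V = 11 * 11 * 11
V = 121 * 11
V = 1331
1331 units^3


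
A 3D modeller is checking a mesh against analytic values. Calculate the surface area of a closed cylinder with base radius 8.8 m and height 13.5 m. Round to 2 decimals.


Shape: closed cylinder
Radius r = 8.8 m, Height h = 13.5 m
Formula: SA = 2*pi*r^2 + 2*pi*r*h = 2*pi*r*(r + h)
r + h = 22.3
2 * r * (r + h) = 2 * 8.8 * 22.3 = 392.48
SA = 392.48 * pi
SA = 1233.01
1233.01 m^2


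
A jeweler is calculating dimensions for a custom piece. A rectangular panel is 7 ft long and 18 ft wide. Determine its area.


Shape: rectangle
Length l = 7 ft, Width w = 18 ft
Formula: A = l * w
A = 7 * 18
A = 126
126 ft^2


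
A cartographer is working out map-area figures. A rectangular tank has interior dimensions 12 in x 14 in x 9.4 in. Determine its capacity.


Shape: rectangular prism
l = 12 in, w = 14 in, h = 9.4 in
Formula: V = l * w * h
V = 12 * 14 * 9.4
V = 168 * 9.4
V = 1579.2
1579.2 in^3


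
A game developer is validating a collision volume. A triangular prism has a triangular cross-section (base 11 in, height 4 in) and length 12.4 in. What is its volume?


Shape: triangular prism
Triangle base = 11 in, triangle height = 4 in, prism length L = 12.4 in
Formula: V = (1/2 * b * h_tri) * L
Cross-section area = 0.5 * 11 * 4 = 22
V = 22 * 12.4
V = 272.8
272.8 in^3


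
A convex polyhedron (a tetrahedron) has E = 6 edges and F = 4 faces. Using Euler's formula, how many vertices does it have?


Polyhedron: tetrahedron
Euler's formula for convex polyhedra: V - E + F = 2
Given: E = 6 edges and F = 4 faces
Solve for V:
V = 2 + E - F = 2 + 6 - 4 = 4
4 vertices


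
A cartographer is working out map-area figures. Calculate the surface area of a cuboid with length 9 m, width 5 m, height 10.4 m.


Shape: rectangular prism
l = 9 m, w = 5 m, h = 10.4 m
Formula: SA = 2(lw + lh + wh)
lw = 45, lh = 93.6, wh = 52
lw + lh + wh = 190.6
SA = 2 * 190.6
SA = 381.2
381.2 m^2


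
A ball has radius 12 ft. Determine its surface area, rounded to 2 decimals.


Shape: sphere
Radius r = 12 ft
Formula: SA = 4 * pi * r^2
r^2 = 144
SA = 4 * pi * 144
SA = 576 * pi
SA = 1809.56
1809.56 ft^2


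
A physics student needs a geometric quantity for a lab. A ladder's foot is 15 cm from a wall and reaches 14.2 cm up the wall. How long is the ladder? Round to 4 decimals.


Shape: right triangle
Legs a = 15 cm, b = 14.2 cm
Formula: c = sqrt(a^2 + b^2)
a^2 = 225, b^2 = 201.64
a^2 + b^2 = 426.64
c = sqrt(426.64)
c = 20.6553
20.6553 cm


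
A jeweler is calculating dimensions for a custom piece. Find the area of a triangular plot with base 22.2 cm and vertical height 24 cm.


Shape: triangle
Base b = 22.2 cm, Height h = 24 cm
Formula: A = (1/2) * b * h
A = 0.5 * 22.2 * 24
A = 0.5 * 532.8
A = 266.4
266.4 cm^2


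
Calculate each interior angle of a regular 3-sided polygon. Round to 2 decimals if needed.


Shape: regular triangle (3 sides)
Formula: interior angle = (n - 2) * 180 / n
(n - 2) = 1
(n - 2) * 180 = 180
angle = 180 / 3
angle = 60
60 degrees


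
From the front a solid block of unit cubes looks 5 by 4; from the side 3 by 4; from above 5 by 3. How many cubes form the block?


Orthographic views of a solid rectangular block:
Front view 5 x 4 -> length = 5, height = 4
Side view 3 x 4 -> width = 3, height = 4 (consistent)
Top view 5 x 3 -> confirms length = 5, width = 3
The block is 5 x 3 x 4.
Total unit cubes = 5 * 3 * 4 = 60
60 unit cubes


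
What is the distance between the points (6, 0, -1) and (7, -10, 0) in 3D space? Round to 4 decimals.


3D distance between two points
P1 = (6, 0, -1), P2 = (7, -10, 0)
Formula: d = sqrt((x2-x1)^2 + (y2-y1)^2 + (z2-z1)^2)
dx = 7 - 6 = 1
dy = -10 - 0 = -10
dz = 0 - -1 = 1
dx^2 + dy^2 + dz^2 = 1 + 100 + 1 = 102
d = sqrt(102)
d = 10.0995
10.0995 units


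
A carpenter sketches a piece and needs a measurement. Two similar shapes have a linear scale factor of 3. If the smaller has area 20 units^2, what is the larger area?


Linear scale factor k = 3
Original area = 20 units^2
Rule: under a linear scaling by k, areas scale by k^2.
k^2 = 3^2 = 9
New area = 20 * 9
New area = 180
180 units^2


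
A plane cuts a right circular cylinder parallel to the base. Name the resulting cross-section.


Solid: right circular cylinder
Cutting plane: parallel to the base
Visualize the intersection of the plane with the solid's surface.
The boundary of the cut region is a circle.
circle


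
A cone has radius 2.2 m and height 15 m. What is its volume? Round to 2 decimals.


Shape: cone
Radius r = 2.2 m, Height h = 15 m
Formula: V = (1/3) * pi * r^2 * h
r^2 = 4.84
pi * r^2 * h = pi * 4.84 * 15 = 72.6 * pi
V = 72.6 * pi / 3
V = 76.03
76.03 m^3


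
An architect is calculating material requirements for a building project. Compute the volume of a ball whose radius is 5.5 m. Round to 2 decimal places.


Shape: sphere
Radius r = 5.5 m
Formula: V = (4/3) * pi * r^3
r^3 = 166.375
(4/3) * 166.375 = 221.833333
V = 221.833333 * pi
V = 696.91
696.91 m^3


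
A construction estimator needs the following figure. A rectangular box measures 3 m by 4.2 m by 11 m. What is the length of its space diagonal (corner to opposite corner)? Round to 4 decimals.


Shape: rectangular box (space diagonal)
l = 3 m, w = 4.2 m, h = 11 m
Visualize: the diagonal of the base, then a right triangle with that diagonal and the height.
Formula: d = sqrt(l^2 + w^2 + h^2)
l^2 + w^2 + h^2 = 9 + 17.64 + 121 = 147.64
d = sqrt(147.64)
d = 12.1507
12.1507 m


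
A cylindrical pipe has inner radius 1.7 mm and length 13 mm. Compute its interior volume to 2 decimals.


Shape: cylinder
Radius r = 1.7 mm, Height h = 13 mm
Formula: V = pi * r^2 * h
r^2 = 2.89
V = pi * 2.89 * 13
V = 37.57 * pi
V = 118.03
118.03 mm^3


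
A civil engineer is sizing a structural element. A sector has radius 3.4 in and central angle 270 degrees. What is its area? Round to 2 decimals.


Shape: circular sector
Radius r = 3.4 in, Angle = 270 degrees
Formula: A = (angle/360) * pi * r^2
r^2 = 11.56
Fraction of circle = 270/360
A = (270/360) * pi * 11.56
A = 8.67 * pi
A = 27.24
27.24 in^2


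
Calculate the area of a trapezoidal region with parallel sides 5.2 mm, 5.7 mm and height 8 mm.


Shape: trapezoid
Parallel sides a = 5.2 mm, b = 5.7 mm; Height h = 8 mm
Formula: A = (a + b) * h / 2
a + b = 5.2 + 5.7 = 10.9
A = 10.9 * 8 / 2
A = 87.2 / 2
A = 43.6
43.6 mm^2


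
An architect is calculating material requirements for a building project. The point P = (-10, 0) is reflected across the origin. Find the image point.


Transformation: reflection
Original point: (-10, 0)
Rule for reflection through the origin: (x, y) -> (-x, -y)
Apply: (-10, 0) -> (10, 0)
(10, 0)


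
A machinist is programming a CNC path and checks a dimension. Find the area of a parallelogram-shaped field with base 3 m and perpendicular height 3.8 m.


Shape: parallelogram
Base b = 3 m, Height h = 3.8 m
Formula: A = b * h
A = 3 * 3.8
A = 11.4
11.4 m^2


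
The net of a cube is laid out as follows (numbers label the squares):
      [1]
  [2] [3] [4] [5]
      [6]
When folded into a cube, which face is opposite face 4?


Net: cross layout. Take square 3 as the base (bottom).
Fold the four squares in the horizontal row up around 3: 2 -> left, 4 -> right, 5 wraps to the top.
Fold 1 and 6 up from 3: 1 -> back, 6 -> front.
Opposite pairs are therefore: (1, 6), (2, 4), (3, 5).
Face 4 is opposite face 2.
face 2


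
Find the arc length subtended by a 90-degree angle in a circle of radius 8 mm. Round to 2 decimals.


Shape: circular arc
Radius r = 8 mm, Angle = 90 degrees
Formula: L = (angle/360) * 2 * pi * r
2 * pi * r = 16 * pi
L = (90/360) * 16 * pi
L = 4 * pi
L = 12.57
12.57 mm


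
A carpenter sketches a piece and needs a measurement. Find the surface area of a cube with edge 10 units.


Shape: cube
Side s = 10 units
A cube has 6 square faces.
Formula: SA = 6 * s^2
s^2 = 100
SA = 6 * 100
SA = 600
600 units^2


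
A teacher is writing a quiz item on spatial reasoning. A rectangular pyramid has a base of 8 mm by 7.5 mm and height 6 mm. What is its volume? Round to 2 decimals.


Shape: rectangular pyramid
Base: 8 mm x 7.5 mm, Height h = 6 mm
Formula: V = (1/3) * base_area * h
base_area = 8 * 7.5 = 60
base_area * h = 60 * 6 = 360
V = 360 / 3
V = 120
120 mm^3


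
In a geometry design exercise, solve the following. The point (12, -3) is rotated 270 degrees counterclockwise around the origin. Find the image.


Transformation: rotation about the origin
Original point: (12, -3)
Rule for 270 deg counterclockwise: (x, y) -> (y, -x)
Apply: (12, -3) -> (-3, -12)
(-3, -12)


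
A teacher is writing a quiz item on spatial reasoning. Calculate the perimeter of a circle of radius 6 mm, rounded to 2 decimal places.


Shape: circle
Radius r = 6 mm
Formula: C = 2 * pi * r
C = 2 * pi * 6
C = 12 * pi
C = 37.7
37.7 mm


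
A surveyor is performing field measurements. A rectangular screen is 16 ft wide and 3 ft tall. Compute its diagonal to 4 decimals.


Shape: rectangle (diagonal via Pythagoras)
Sides: 16 ft and 3 ft
Formula: d = sqrt(l^2 + w^2)
l^2 = 256, w^2 = 9
l^2 + w^2 = 265
d = sqrt(265)
d = 16.2788
16.2788 ft


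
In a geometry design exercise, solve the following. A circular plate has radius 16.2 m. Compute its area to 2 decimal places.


Shape: circle
Radius r = 16.2 m
Formula: A = pi * r^2
r^2 = 16.2^2 = 262.44
A = pi * 262.44
A = 824.48
824.48 m^2


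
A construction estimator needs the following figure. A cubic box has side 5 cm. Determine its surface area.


Shape: cube
Side s = 5 cm
A cube has 6 square faces.
Formula: SA = 6 * s^2
s^2 = 25
SA = 6 * 25
SA = 150
150 cm^2


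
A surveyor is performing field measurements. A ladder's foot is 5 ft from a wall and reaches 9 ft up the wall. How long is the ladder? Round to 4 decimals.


Shape: right triangle
Legs a = 5 ft, b = 9 ft
Formula: c = sqrt(a^2 + b^2)
a^2 = 25, b^2 = 81
a^2 + b^2 = 106
c = sqrt(106)
c = 10.2956
10.2956 ft


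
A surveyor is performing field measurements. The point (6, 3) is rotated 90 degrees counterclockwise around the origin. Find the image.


Transformation: rotation about the origin
Original point: (6, 3)
Rule for 90 deg counterclockwise: (x, y) -> (-y, x)
Apply: (6, 3) -> (-3, 6)
(-3, 6)


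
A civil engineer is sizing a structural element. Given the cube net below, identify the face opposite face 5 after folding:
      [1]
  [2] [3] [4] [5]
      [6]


Net: cross layout. Take square 3 as the base (bottom).
Fold the four squares in the horizontal row up around 3: 2 -> left, 4 -> right, 5 wraps to the top.
Fold 1 and 6 up from 3: 1 -> back, 6 -> front.
Opposite pairs are therefore: (1, 6), (2, 4), (3, 5).
Face 5 is opposite face 3.
face 3


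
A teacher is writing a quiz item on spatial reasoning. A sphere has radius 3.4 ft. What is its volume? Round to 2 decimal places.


Shape: sphere
Radius r = 3.4 ft
Formula: V = (4/3) * pi * r^3
r^3 = 39.304
(4/3) * 39.304 = 52.405333
V = 52.405333 * pi
V = 164.64
164.64 ft^3


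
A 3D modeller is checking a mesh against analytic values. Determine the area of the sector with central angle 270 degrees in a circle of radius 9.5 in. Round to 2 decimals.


Shape: circular sector
Radius r = 9.5 in, Angle = 270 degrees
Formula: A = (angle/360) * pi * r^2
r^2 = 90.25
Fraction of circle = 270/360
A = (270/360) * pi * 90.25
A = 67.6875 * pi
A = 212.65
212.65 in^2


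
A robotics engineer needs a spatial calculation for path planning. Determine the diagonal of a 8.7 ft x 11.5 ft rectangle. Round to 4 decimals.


Shape: rectangle (diagonal via Pythagoras)
Sides: 8.7 ft and 11.5 ft
Formula: d = sqrt(l^2 + w^2)
l^2 = 75.69, w^2 = 132.25
l^2 + w^2 = 207.94
d = sqrt(207.94)
d = 14.4201
14.4201 ft


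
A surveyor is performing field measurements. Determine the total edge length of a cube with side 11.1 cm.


Shape: cube
Side s = 11.1 cm
A cube has 12 edges, all equal.
Formula: total edge length = 12 * s
Total = 12 * 11.1
Total = 133.2
133.2 cm


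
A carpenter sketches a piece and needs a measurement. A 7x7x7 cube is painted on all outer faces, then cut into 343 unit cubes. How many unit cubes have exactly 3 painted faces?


Large cube: 7 x 7 x 7, cut into unit cubes.
Cubes with 3 painted faces are at the corners. A cube always has 8 corners.
Count = 8
8 unit cubes


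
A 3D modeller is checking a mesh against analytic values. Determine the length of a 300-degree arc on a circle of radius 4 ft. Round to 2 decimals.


Shape: circular arc
Radius r = 4 ft, Angle = 300 degrees
Formula: L = (angle/360) * 2 * pi * r
2 * pi * r = 8 * pi
L = (300/360) * 8 * pi
L = 6.666667 * pi
L = 20.94
20.94 ft


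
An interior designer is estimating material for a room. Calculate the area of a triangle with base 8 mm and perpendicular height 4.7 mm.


Shape: triangle
Base b = 8 mm, Height h = 4.7 mm
Formula: A = (1/2) * b * h
A = 0.5 * 8 * 4.7
A = 0.5 * 37.6
A = 18.8
18.8 mm^2


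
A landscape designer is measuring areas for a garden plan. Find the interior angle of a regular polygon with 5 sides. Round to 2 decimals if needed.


Shape: regular pentagon (5 sides)
Formula: interior angle = (n - 2) * 180 / n
(n - 2) = 3
(n - 2) * 180 = 540
angle = 540 / 5
angle = 108
108 degrees


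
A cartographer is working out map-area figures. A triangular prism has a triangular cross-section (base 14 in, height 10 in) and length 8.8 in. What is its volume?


Shape: triangular prism
Triangle base = 14 in, triangle height = 10 in, prism length L = 8.8 in
Formula: V = (1/2 * b * h_tri) * L
Cross-section area = 0.5 * 14 * 10 = 70
V = 70 * 8.8
V = 616
616 in^3


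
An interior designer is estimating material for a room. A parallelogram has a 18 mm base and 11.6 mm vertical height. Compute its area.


Shape: parallelogram
Base b = 18 mm, Height h = 11.6 mm
Formula: A = b * h
A = 18 * 11.6
A = 208.8
208.8 mm^2


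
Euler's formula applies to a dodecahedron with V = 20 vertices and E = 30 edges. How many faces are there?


Polyhedron: dodecahedron
Euler's formula for convex polyhedra: V - E + F = 2
Given: V = 20 vertices and E = 30 edges
Solve for F:
F = 2 + E - V = 2 + 30 - 20 = 12
12 faces


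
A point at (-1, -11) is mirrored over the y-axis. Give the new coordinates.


Transformation: reflection
Original point: (-1, -11)
Rule for reflection over the y-axis: (x, y) -> (-x, y)
Apply: (-1, -11) -> (1, -11)
(1, -11)


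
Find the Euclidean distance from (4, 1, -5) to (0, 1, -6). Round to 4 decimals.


3D distance between two points
P1 = (4, 1, -5), P2 = (0, 1, -6)
Formula: d = sqrt((x2-x1)^2 + (y2-y1)^2 + (z2-z1)^2)
dx = 0 - 4 = -4
dy = 1 - 1 = 0
dz = -6 - -5 = -1
dx^2 + dy^2 + dz^2 = 16 + 0 + 1 = 17
d = sqrt(17)
d = 4.1231
4.1231 units


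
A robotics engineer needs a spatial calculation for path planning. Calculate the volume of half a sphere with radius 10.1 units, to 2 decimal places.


Shape: hemisphere (half of a sphere)
Radius r = 10.1 units
Formula: V = (1/2) * (4/3) * pi * r^3 = (2/3) * pi * r^3
r^3 = 1030.301
(2/3) * 1030.301 = 686.867333
V = 686.867333 * pi
V = 2157.86
2157.86 units^3


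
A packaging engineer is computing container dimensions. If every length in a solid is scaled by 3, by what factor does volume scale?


Linear scale factor k = 3
Rule: under a linear scaling by k, volumes scale by k^3.
k^3 = 3 * 3 * 3
k^3 = 9 * 3
k^3 = 27
Volume scales by a factor of 27.
27 (dimensionless)


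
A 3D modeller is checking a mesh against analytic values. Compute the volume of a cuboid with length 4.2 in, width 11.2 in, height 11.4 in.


Shape: rectangular prism
l = 4.2 in, w = 11.2 in, h = 11.4 in
Formula: V = l * w * h
V = 4.2 * 11.2 * 11.4
V = 47.04 * 11.4
V = 536.256
536.256 in^3


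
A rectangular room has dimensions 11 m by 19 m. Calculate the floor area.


Shape: rectangle
Length l = 11 m, Width w = 19 m
Formula: A = l * w
A = 11 * 19
A = 209
209 m^2


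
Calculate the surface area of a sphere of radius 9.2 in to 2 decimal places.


Shape: sphere
Radius r = 9.2 in
Formula: SA = 4 * pi * r^2
r^2 = 84.64
SA = 4 * pi * 84.64
SA = 338.56 * pi
SA = 1063.62
1063.62 in^2


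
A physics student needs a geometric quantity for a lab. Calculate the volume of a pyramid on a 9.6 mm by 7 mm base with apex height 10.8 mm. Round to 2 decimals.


Shape: rectangular pyramid
Base: 9.6 mm x 7 mm, Height h = 10.8 mm
Formula: V = (1/3) * base_area * h
base_area = 9.6 * 7 = 67.2
base_area * h = 67.2 * 10.8 = 725.76
V = 725.76 / 3
V = 241.92
241.92 mm^3


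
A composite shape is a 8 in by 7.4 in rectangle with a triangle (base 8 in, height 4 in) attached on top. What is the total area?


Composite shape: rectangle + triangle
Rectangle area = 8 * 7.4 = 59.2
Triangle area = 0.5 * 8 * 4 = 16
Total = 59.2 + 16
Total = 75.2
75.2 in^2


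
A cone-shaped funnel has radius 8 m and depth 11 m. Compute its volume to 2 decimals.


Shape: cone
Radius r = 8 m, Height h = 11 m
Formula: V = (1/3) * pi * r^2 * h
r^2 = 64
pi * r^2 * h = pi * 64 * 11 = 704 * pi
V = 704 * pi / 3
V = 737.23
737.23 m^3


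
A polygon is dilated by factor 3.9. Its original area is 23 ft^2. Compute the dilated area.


Linear scale factor k = 3.9
Original area = 23 ft^2
Rule: under a linear scaling by k, areas scale by k^2.
k^2 = 3.9^2 = 15.21
New area = 23 * 15.21
New area = 349.83
349.83 ft^2


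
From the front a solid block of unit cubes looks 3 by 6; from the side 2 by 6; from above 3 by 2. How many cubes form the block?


Orthographic views of a solid rectangular block:
Front view 3 x 6 -> length = 3, height = 6
Side view 2 x 6 -> width = 2, height = 6 (consistent)
Top view 3 x 2 -> confirms length = 3, width = 2
The block is 3 x 2 x 6.
Total unit cubes = 3 * 2 * 6 = 36
36 unit cubes


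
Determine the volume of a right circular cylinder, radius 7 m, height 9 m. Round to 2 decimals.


Shape: cylinder
Radius r = 7 m, Height h = 9 m
Formula: V = pi * r^2 * h
r^2 = 49
V = pi * 49 * 9
V = 441 * pi
V = 1385.44
1385.44 m^3


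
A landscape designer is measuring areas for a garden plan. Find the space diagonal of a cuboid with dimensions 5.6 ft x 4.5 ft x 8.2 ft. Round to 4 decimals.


Shape: rectangular box (space diagonal)
l = 5.6 ft, w = 4.5 ft, h = 8.2 ft
Visualize: the diagonal of the base, then a right triangle with that diagonal and the height.
Formula: d = sqrt(l^2 + w^2 + h^2)
l^2 + w^2 + h^2 = 31.36 + 20.25 + 67.24 = 118.85
d = sqrt(118.85)
d = 10.9018
10.9018 ft


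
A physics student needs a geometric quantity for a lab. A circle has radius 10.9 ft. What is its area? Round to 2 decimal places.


Shape: circle
Radius r = 10.9 ft
Formula: A = pi * r^2
r^2 = 10.9^2 = 118.81
A = pi * 118.81
A = 373.25
373.25 ft^2


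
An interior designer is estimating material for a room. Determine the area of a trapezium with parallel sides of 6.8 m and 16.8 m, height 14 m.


Shape: trapezoid
Parallel sides a = 6.8 m, b = 16.8 m; Height h = 14 m
Formula: A = (a + b) * h / 2
a + b = 6.8 + 16.8 = 23.6
A = 23.6 * 14 / 2
A = 330.4 / 2
A = 165.2
165.2 m^2


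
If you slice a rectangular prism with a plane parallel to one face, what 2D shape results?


Solid: rectangular prism
Cutting plane: parallel to one face
Visualize the intersection of the plane with the solid's surface.
The boundary of the cut region is a rectangle.
rectangle


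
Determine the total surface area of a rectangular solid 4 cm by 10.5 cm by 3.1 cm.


Shape: rectangular prism
l = 4 cm, w = 10.5 cm, h = 3.1 cm
Formula: SA = 2(lw + lh + wh)
lw = 42, lh = 12.4, wh = 32.55
lw + lh + wh = 86.95
SA = 2 * 86.95
SA = 173.9
173.9 cm^2


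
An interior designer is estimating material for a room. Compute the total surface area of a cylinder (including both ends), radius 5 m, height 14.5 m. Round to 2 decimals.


Shape: closed cylinder
Radius r = 5 m, Height h = 14.5 m
Formula: SA = 2*pi*r^2 + 2*pi*r*h = 2*pi*r*(r + h)
r + h = 19.5
2 * r * (r + h) = 2 * 5 * 19.5 = 195
SA = 195 * pi
SA = 612.61
612.61 m^2


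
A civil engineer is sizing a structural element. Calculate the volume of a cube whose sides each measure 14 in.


Shape: cube
Side s = 14 in
Formula: V = s^3
V = 14 * 14 * 14
V = 196 * 14
V = 2744
2744 in^3


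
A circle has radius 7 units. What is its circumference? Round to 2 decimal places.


Shape: circle
Radius r = 7 units
Formula: C = 2 * pi * r
C = 2 * pi * 7
C = 14 * pi
C = 43.98
43.98 units


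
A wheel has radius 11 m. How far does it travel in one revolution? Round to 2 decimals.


Shape: circle
Radius r = 11 m
Formula: C = 2 * pi * r
C = 2 * pi * 11
C = 22 * pi
C = 69.12
69.12 m


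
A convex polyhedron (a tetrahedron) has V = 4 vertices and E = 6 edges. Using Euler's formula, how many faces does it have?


Polyhedron: tetrahedron
Euler's formula for convex polyhedra: V - E + F = 2
Given: V = 4 vertices and E = 6 edges
Solve for F:
F = 2 + E - V = 2 + 6 - 4 = 4
4 faces


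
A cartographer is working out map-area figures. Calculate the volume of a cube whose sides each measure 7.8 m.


Shape: cube
Side s = 7.8 m
Formula: V = s^3
V = 7.8 * 7.8 * 7.8
V = 60.84 * 7.8
V = 474.552
474.552 m^3


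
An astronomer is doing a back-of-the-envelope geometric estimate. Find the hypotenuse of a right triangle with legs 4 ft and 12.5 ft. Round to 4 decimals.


Shape: right triangle
Legs a = 4 ft, b = 12.5 ft
Formula: c = sqrt(a^2 + b^2)
a^2 = 16, b^2 = 156.25
a^2 + b^2 = 172.25
c = sqrt(172.25)
c = 13.1244
13.1244 ft


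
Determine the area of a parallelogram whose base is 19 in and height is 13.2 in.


Shape: parallelogram
Base b = 19 in, Height h = 13.2 in
Formula: A = b * h
A = 19 * 13.2
A = 250.8
250.8 in^2


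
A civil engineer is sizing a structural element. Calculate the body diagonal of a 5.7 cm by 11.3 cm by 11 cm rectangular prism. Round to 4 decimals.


Shape: rectangular box (space diagonal)
l = 5.7 cm, w = 11.3 cm, h = 11 cm
Visualize: the diagonal of the base, then a right triangle with that diagonal and the height.
Formula: d = sqrt(l^2 + w^2 + h^2)
l^2 + w^2 + h^2 = 32.49 + 127.69 + 121 = 281.18
d = sqrt(281.18)
d = 16.7684
16.7684 cm


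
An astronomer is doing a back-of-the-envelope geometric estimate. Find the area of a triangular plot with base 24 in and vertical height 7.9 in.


Shape: triangle
Base b = 24 in, Height h = 7.9 in
Formula: A = (1/2) * b * h
A = 0.5 * 24 * 7.9
A = 0.5 * 189.6
A = 94.8
94.8 in^2


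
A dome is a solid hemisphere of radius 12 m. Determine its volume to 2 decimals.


Shape: hemisphere (half of a sphere)
Radius r = 12 m
Formula: V = (1/2) * (4/3) * pi * r^3 = (2/3) * pi * r^3
r^3 = 1728
(2/3) * 1728 = 1152
V = 1152 * pi
V = 3619.11
3619.11 m^3


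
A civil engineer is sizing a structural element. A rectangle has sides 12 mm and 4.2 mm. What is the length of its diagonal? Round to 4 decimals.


Shape: rectangle (diagonal via Pythagoras)
Sides: 12 mm and 4.2 mm
Formula: d = sqrt(l^2 + w^2)
l^2 = 144, w^2 = 17.64
l^2 + w^2 = 161.64
d = sqrt(161.64)
d = 12.7138
12.7138 mm


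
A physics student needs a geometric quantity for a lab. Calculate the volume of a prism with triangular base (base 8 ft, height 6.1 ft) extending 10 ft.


Shape: triangular prism
Triangle base = 8 ft, triangle height = 6.1 ft, prism length L = 10 ft
Formula: V = (1/2 * b * h_tri) * L
Cross-section area = 0.5 * 8 * 6.1 = 24.4
V = 24.4 * 10
V = 244
244 ft^3


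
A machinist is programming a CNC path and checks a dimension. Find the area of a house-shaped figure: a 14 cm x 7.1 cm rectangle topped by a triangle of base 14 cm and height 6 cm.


Composite shape: rectangle + triangle
Rectangle area = 14 * 7.1 = 99.4
Triangle area = 0.5 * 14 * 6 = 42
Total = 99.4 + 42
Total = 141.4
141.4 cm^2


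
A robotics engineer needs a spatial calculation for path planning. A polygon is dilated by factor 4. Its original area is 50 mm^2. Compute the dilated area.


Linear scale factor k = 4
Original area = 50 mm^2
Rule: under a linear scaling by k, areas scale by k^2.
k^2 = 4^2 = 16
New area = 50 * 16
New area = 800
800 mm^2


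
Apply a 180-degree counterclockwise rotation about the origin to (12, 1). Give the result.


Transformation: rotation about the origin
Original point: (12, 1)
Rule for 180 deg: (x, y) -> (-x, -y)
Apply: (12, 1) -> (-12, -1)
(-12, -1)


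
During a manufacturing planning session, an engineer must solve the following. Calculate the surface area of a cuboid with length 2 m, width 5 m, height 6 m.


Shape: rectangular prism
l = 2 m, w = 5 m, h = 6 m
Formula: SA = 2(lw + lh + wh)
lw = 10, lh = 12, wh = 30
lw + lh + wh = 52
SA = 2 * 52
SA = 104
104 m^2


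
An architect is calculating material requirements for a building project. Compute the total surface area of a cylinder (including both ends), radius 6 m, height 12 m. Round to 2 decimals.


Shape: closed cylinder
Radius r = 6 m, Height h = 12 m
Formula: SA = 2*pi*r^2 + 2*pi*r*h = 2*pi*r*(r + h)
r + h = 18
2 * r * (r + h) = 2 * 6 * 18 = 216
SA = 216 * pi
SA = 678.58
678.58 m^2


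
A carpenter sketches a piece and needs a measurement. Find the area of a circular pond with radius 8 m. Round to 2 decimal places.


Shape: circle
Radius r = 8 m
Formula: A = pi * r^2
r^2 = 8^2 = 64
A = pi * 64
A = 201.06
201.06 m^2


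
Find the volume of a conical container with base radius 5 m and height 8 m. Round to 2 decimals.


Shape: cone
Radius r = 5 m, Height h = 8 m
Formula: V = (1/3) * pi * r^2 * h
r^2 = 25
pi * r^2 * h = pi * 25 * 8 = 200 * pi
V = 200 * pi / 3
V = 209.44
209.44 m^3


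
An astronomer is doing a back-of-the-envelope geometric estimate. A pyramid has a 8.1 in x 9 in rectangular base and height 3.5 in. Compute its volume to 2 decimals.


Shape: rectangular pyramid
Base: 8.1 in x 9 in, Height h = 3.5 in
Formula: V = (1/3) * base_area * h
base_area = 8.1 * 9 = 72.9
base_area * h = 72.9 * 3.5 = 255.15
V = 255.15 / 3
V = 85.05
85.05 in^3


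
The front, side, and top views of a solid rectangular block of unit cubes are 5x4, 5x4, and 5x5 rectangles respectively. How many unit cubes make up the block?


Orthographic views of a solid rectangular block:
Front view 5 x 4 -> length = 5, height = 4
Side view 5 x 4 -> width = 5, height = 4 (consistent)
Top view 5 x 5 -> confirms length = 5, width = 5
The block is 5 x 5 x 4.
Total unit cubes = 5 * 5 * 4 = 100
100 unit cubes


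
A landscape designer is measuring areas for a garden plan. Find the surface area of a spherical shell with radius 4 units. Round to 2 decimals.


Shape: sphere
Radius r = 4 units
Formula: SA = 4 * pi * r^2
r^2 = 16
SA = 4 * pi * 16
SA = 64 * pi
SA = 201.06
201.06 units^2


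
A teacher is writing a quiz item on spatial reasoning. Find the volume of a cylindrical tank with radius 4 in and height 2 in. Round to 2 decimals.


Shape: cylinder
Radius r = 4 in, Height h = 2 in
Formula: V = pi * r^2 * h
r^2 = 16
V = pi * 16 * 2
V = 32 * pi
V = 100.53
100.53 in^3


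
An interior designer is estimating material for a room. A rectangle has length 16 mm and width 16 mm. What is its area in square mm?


Shape: rectangle
Length l = 16 mm, Width w = 16 mm
Formula: A = l * w
A = 16 * 16
A = 256
256 mm^2
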